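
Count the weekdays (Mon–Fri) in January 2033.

21

1 January 2033 is a Saturday.
The range spans 31 days (inclusive of both endpoints).
31 = 7 × 4 + 3, so there are 4 full weeks plus 3 extra days.
Each full week contributes 5 weekdays (Mon–Fri): 4 × 5 = 20.
The 3 extra days are Sat, Sun, Mon — 1 of them qualifies.
Total: 20 + 1 = 21.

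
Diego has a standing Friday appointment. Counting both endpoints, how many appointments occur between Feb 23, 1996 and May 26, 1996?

14 Fridays

Feb 23, 1996 is a Friday.
That's 94 days from start to end, counting both.
94 = 7 × 13 + 3, so there are 13 full weeks plus 3 extra days.
Each full week contributes one Friday: 13 so far.
The 3 extra days are Friday, Saturday, Sunday — 1 of them qualifies.
Total: 13 + 1 = 14.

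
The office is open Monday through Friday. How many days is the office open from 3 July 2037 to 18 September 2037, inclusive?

3 July 2037 is a Friday.
That's 78 days from start to end, counting both.
78 = 7 × 11 + 1, so there are 11 full weeks plus 1 extra day.
Each full week contributes 5 weekdays (Mon–Fri): 11 × 5 = 55.
The 1 extra day is Fri — 1 of them qualifies.
Total: 55 + 1 = 56.

56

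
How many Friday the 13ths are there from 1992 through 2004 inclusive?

Friday-the-13ths by year:
1992: Mar, Nov
1993: Aug
1994: May
1995: Jan, Oct
1996: Sep, Dec
1997: Jun
1998: Feb, Mar, Nov
1999: Aug
2000: Oct
2001: Apr, Jul
2002: Sep, Dec
2003: Jun
2004: Feb, Aug

21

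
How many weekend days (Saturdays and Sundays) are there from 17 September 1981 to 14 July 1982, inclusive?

17 September 1981 is a Thursday.
That's 301 days from start to end, counting both.
301 = 7 × 43, so the span is exactly 43 full weeks.
Each full week contributes 2 weekend days (Sat, Sun): 43 × 2 = 86.

86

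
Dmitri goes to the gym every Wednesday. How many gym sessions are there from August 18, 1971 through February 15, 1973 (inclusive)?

August 18, 1971 is a Wednesday.
That's 548 days from start to end, counting both.
548 = 7 × 78 + 2, so there are 78 full weeks plus 2 extra days.
Each full week contributes one Wednesday: 78 so far.
The 2 extra days are Wednesday, Thursday — 1 of them qualifies.
Total: 78 + 1 = 79.

79 Wednesdays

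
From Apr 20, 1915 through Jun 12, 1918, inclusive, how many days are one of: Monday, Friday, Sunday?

Apr 20, 1915 is a Tuesday.
The range spans 1150 days (inclusive of both endpoints).
1150 = 7 × 164 + 2, so there are 164 full weeks plus 2 extra days.
Each full week contributes 3 days from the set (Mon, Fri, Sun): 164 × 3 = 492.
The 2 extra days are Tue, Wed — none qualify.
Total: 492 + 0 = 492.

492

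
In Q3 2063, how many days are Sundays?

14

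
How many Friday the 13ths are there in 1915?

1

The 13th falls on a Friday when the month's 13th has weekday Fri.
Jan 13 is Wed; Feb 13 is Sat; Mar 13 is Sat; Apr 13 is Tue; May 13 is Thu; Jun 13 is Sun; Jul 13 is Tue; Aug 13 is Fri ✓; Sep 13 is Mon; Oct 13 is Wed; Nov 13 is Sat; Dec 13 is Mon.
Friday the 13ths: Aug.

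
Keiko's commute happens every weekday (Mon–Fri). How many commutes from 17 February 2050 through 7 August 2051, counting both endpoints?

383 weekdays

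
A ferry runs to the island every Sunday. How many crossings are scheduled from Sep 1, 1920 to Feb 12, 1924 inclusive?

180 Sundays

Sep 1, 1920 is a Wednesday.
The range spans 1260 days (inclusive of both endpoints).
1260 = 7 × 180, so the span is exactly 180 full weeks.
Each full week contributes one Sunday: 180 so far.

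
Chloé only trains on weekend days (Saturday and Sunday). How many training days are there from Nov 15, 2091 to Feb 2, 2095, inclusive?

336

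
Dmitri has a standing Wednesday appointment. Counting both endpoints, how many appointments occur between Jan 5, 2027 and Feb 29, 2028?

60 Wednesdays

Jan 5, 2027 is a Tuesday.
That's 421 days from start to end, counting both.
421 = 7 × 60 + 1, so there are 60 full weeks plus 1 extra day.
Each full week contributes one Wednesday: 60 so far.
The 1 extra day is Tue — none qualify.
Total: 60 + 0 = 60.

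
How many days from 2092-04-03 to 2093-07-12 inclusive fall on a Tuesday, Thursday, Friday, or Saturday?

2092-04-03 is a Thursday.
That's 466 days from start to end, counting both.
466 = 7 × 66 + 4, so there are 66 full weeks plus 4 extra days.
Each full week contributes 4 days from the set (Tue, Thu, Fri, Sat): 66 × 4 = 264.
The 4 extra days are Thu, Fri, Sat, Sun — 3 of them qualify.
Total: 264 + 3 = 267.

267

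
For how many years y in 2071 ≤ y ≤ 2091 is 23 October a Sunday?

3

Day of week of October 23 in each year:
2071: Fri, 2072: Sun ✓, 2073: Mon, 2074: Tue, 2075: Wed, 2076: Fri, 2077: Sat, 2078: Sun ✓, 2079: Mon, 2080: Wed, 2081: Thu, 2082: Fri, 2083: Sat, 2084: Mon, 2085: Tue, 2086: Wed, 2087: Thu, 2088: Sat, 2089: Sun ✓, 2090: Mon, 2091: Tue
Sundays: 2072, 2078, 2089.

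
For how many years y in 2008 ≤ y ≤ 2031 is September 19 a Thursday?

Day of week of September 19 in each year:
2008: Fri, 2009: Sat, 2010: Sun, 2011: Mon, 2012: Wed, 2013: Thu ✓, 2014: Fri, 2015: Sat, 2016: Mon, 2017: Tue, 2018: Wed, 2019: Thu ✓, 2020: Sat, 2021: Sun, 2022: Mon, 2023: Tue, 2024: Thu ✓, 2025: Fri, 2026: Sat, 2027: Sun, 2028: Tue, 2029: Wed, 2030: Thu ✓, 2031: Fri
Thursdays: 2013, 2019, 2024, 2030.

4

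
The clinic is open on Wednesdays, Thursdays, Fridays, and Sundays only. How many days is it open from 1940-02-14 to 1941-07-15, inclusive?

296

1940-02-14 is a Wednesday.
The range spans 518 days (inclusive of both endpoints).
518 = 7 × 74, so the span is exactly 74 full weeks.
Each full week contributes 4 days from the set (Wed, Thu, Fri, Sun): 74 × 4 = 296.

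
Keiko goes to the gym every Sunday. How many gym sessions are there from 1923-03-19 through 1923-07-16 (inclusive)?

1923-03-19 is a Monday.
From 1923-03-19 to 1923-07-16 is 120 days inclusive.
120 = 7 × 17 + 1, so there are 17 full weeks plus 1 extra day.
Each full week contributes one Sunday: 17 so far.
The 1 extra day is Mon — none qualify.
Total: 17 + 0 = 17.

17 Sundays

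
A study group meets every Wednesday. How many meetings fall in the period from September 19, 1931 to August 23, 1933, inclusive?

101 Wednesdays

September 19, 1931 is a Saturday.
That's 705 days from start to end, counting both.
705 = 7 × 100 + 5, so there are 100 full weeks plus 5 extra days.
Each full week contributes one Wednesday: 100 so far.
The 5 extra days are Sat, Sun, Mon, Tue, Wed — 1 of them qualifies.
Total: 100 + 1 = 101.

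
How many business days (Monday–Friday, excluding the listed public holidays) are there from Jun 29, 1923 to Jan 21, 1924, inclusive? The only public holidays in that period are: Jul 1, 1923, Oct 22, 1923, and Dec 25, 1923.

145 business days

Jun 29, 1923 is a Friday.
That's 207 days from start to end, counting both.
207 = 7 × 29 + 4, so there are 29 full weeks plus 4 extra days.
Each full week contributes 5 weekdays (Mon–Fri): 29 × 5 = 145.
The 4 extra days are Fri, Sat, Sun, Mon — 2 of them qualify.
Total: 145 + 2 = 147.
Holidays: Jul 1, 1923 (Sun); Oct 22, 1923 (Mon); Dec 25, 1923 (Tue).
2 of the 3 holidays fall on weekdays; the rest are weekends and were already excluded.
Business days: 147 − 2 = 145.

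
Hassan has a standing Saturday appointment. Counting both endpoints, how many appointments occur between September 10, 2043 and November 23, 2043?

September 10, 2043 is a Thursday.
The range spans 75 days (inclusive of both endpoints).
75 = 7 × 10 + 5, so there are 10 full weeks plus 5 extra days.
Each full week contributes one Saturday: 10 so far.
The 5 extra days are Thu, Fri, Sat, Sun, Mon — 1 of them qualifies.
Total: 10 + 1 = 11.

11 Saturdays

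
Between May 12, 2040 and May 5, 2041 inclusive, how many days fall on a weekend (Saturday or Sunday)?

May 12, 2040 is a Saturday.
From May 12, 2040 to May 5, 2041 is 359 days inclusive.
359 = 7 × 51 + 2, so there are 51 full weeks plus 2 extra days.
Each full week contributes 2 weekend days (Sat, Sun): 51 × 2 = 102.
The 2 extra days are Saturday, Sunday — 2 of them qualify.
Total: 102 + 2 = 104.

104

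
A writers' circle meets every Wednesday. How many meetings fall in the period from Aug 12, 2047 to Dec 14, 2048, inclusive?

70

Aug 12, 2047 is a Monday.
That's 491 days from start to end, counting both.
491 = 7 × 70 + 1, so there are 70 full weeks plus 1 extra day.
Each full week contributes one Wednesday: 70 so far.
The 1 extra day is Monday — none qualify.
Total: 70 + 0 = 70.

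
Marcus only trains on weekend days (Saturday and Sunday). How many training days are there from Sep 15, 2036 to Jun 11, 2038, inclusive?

180

Sep 15, 2036 is a Monday.
That's 635 days from start to end, counting both.
635 = 7 × 90 + 5, so there are 90 full weeks plus 5 extra days.
Each full week contributes 2 weekend days (Sat, Sun): 90 × 2 = 180.
The 5 extra days are Mon, Tue, Wed, Thu, Fri — none qualify.
Total: 180 + 0 = 180.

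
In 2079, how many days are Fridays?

52

1 January 2079 is a Sunday.
The range spans 365 days (inclusive of both endpoints).
365 = 7 × 52 + 1, so there are 52 full weeks plus 1 extra day.
Each full week contributes one Friday: 52 so far.
The 1 extra day is Sunday — none qualify.
Total: 52 + 0 = 52.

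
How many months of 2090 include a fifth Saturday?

A month has five Saturdays exactly when Saturday falls within its first (length − 28) days.
Jan: 31 days, starts Sun → 5 of Sun, Mon, Tue
Feb: 28 days, starts Wed → 5 of (none)
Mar: 31 days, starts Wed → 5 of Wed, Thu, Fri
Apr: 30 days, starts Sat → 5 of Sat, Sun ✓
May: 31 days, starts Mon → 5 of Mon, Tue, Wed
Jun: 30 days, starts Thu → 5 of Thu, Fri
Jul: 31 days, starts Sat → 5 of Sat, Sun, Mon ✓
Aug: 31 days, starts Tue → 5 of Tue, Wed, Thu
Sep: 30 days, starts Fri → 5 of Fri, Sat ✓
Oct: 31 days, starts Sun → 5 of Sun, Mon, Tue
Nov: 30 days, starts Wed → 5 of Wed, Thu
Dec: 31 days, starts Fri → 5 of Fri, Sat, Sun ✓
Months with five Saturdays: Apr, Jul, Sep, Dec.

4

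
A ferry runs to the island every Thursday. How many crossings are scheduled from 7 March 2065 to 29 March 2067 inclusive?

7 March 2065 is a Saturday.
That's 753 days from start to end, counting both.
753 = 7 × 107 + 4, so there are 107 full weeks plus 4 extra days.
Each full week contributes one Thursday: 107 so far.
The 4 extra days are Sat, Sun, Mon, Tue — none qualify.
Total: 107 + 0 = 107.

107 Thursdays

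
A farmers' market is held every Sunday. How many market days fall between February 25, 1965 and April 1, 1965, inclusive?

5

February 25, 1965 is a Thursday.
That's 36 days from start to end, counting both.
36 = 7 × 5 + 1, so there are 5 full weeks plus 1 extra day.
Each full week contributes one Sunday: 5 so far.
The 1 extra day is Thursday — none qualify.
Total: 5 + 0 = 5.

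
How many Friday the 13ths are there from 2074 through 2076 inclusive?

Friday-the-13ths by year:
2074: Apr, Jul
2075: Sep, Dec
2076: Mar, Nov

6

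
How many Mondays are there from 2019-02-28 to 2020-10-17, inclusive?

85

2019-02-28 is a Thursday.
That's 598 days from start to end, counting both.
598 = 7 × 85 + 3, so there are 85 full weeks plus 3 extra days.
Each full week contributes one Monday: 85 so far.
The 3 extra days are Thu, Fri, Sat — none qualify.
Total: 85 + 0 = 85.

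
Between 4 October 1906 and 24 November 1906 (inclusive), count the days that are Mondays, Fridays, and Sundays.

4 October 1906 is a Thursday.
That's 52 days from start to end, counting both.
52 = 7 × 7 + 3, so there are 7 full weeks plus 3 extra days.
Each full week contributes 3 days from the set (Mon, Fri, Sun): 7 × 3 = 21.
The 3 extra days are Thu, Fri, Sat — 1 of them qualifies.
Total: 21 + 1 = 22.

22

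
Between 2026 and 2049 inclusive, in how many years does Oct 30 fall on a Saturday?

4

Day of week of October 30 in each year:
2026: Fri, 2027: Sat ✓, 2028: Mon, 2029: Tue, 2030: Wed, 2031: Thu, 2032: Sat ✓, 2033: Sun, 2034: Mon, 2035: Tue, 2036: Thu, 2037: Fri, 2038: Sat ✓, 2039: Sun, 2040: Tue, 2041: Wed, 2042: Thu, 2043: Fri, 2044: Sun, 2045: Mon, 2046: Tue, 2047: Wed, 2048: Fri, 2049: Sat ✓
Saturdays: 2027, 2032, 2038, 2049.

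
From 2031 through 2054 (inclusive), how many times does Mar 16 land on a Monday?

4

Day of week of March 16 in each year:
2031: Sun, 2032: Tue, 2033: Wed, 2034: Thu, 2035: Fri, 2036: Sun, 2037: Mon ✓, 2038: Tue, 2039: Wed, 2040: Fri, 2041: Sat, 2042: Sun, 2043: Mon ✓, 2044: Wed, 2045: Thu, 2046: Fri, 2047: Sat, 2048: Mon ✓, 2049: Tue, 2050: Wed, 2051: Thu, 2052: Sat, 2053: Sun, 2054: Mon ✓
Mondays: 2037, 2043, 2048, 2054.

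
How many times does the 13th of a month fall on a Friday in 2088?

2

The 13th falls on a Friday when the month's 13th has weekday Fri.
Jan 13 is Tue; Feb 13 is Fri ✓; Mar 13 is Sat; Apr 13 is Tue; May 13 is Thu; Jun 13 is Sun; Jul 13 is Tue; Aug 13 is Fri ✓; Sep 13 is Mon; Oct 13 is Wed; Nov 13 is Sat; Dec 13 is Mon.
Friday the 13ths: Feb, Aug.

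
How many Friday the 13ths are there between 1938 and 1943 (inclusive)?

10

Friday-the-13ths by year:
1938: May
1939: Jan, Oct
1940: Sep, Dec
1941: Jun
1942: Feb, Mar, Nov
1943: Aug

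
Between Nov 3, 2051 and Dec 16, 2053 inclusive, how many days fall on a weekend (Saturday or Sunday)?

222

Nov 3, 2051 is a Friday.
That's 775 days from start to end, counting both.
775 = 7 × 110 + 5, so there are 110 full weeks plus 5 extra days.
Each full week contributes 2 weekend days (Sat, Sun): 110 × 2 = 220.
The 5 extra days are Friday, Saturday, Sunday, Monday, Tuesday — 2 of them qualify.
Total: 220 + 2 = 222.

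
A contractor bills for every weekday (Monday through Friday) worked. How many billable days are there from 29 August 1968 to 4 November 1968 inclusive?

48 weekdays

29 August 1968 is a Thursday.
That's 68 days from start to end, counting both.
68 = 7 × 9 + 5, so there are 9 full weeks plus 5 extra days.
Each full week contributes 5 weekdays (Mon–Fri): 9 × 5 = 45.
The 5 extra days are Thursday, Friday, Saturday, Sunday, Monday — 3 of them qualify.
Total: 45 + 3 = 48.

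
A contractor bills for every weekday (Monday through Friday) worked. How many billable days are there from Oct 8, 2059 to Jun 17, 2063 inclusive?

963 weekdays

Oct 8, 2059 is a Wednesday.
The range spans 1349 days (inclusive of both endpoints).
1349 = 7 × 192 + 5, so there are 192 full weeks plus 5 extra days.
Each full week contributes 5 weekdays (Mon–Fri): 192 × 5 = 960.
The 5 extra days are Wednesday, Thursday, Friday, Saturday, Sunday — 3 of them qualify.
Total: 960 + 3 = 963.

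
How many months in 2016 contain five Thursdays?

4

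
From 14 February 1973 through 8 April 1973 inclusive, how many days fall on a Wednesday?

14 February 1973 is a Wednesday.
That's 54 days from start to end, counting both.
54 = 7 × 7 + 5, so there are 7 full weeks plus 5 extra days.
Each full week contributes one Wednesday: 7 so far.
The 5 extra days are Wednesday, Thursday, Friday, Saturday, Sunday — 1 of them qualifies.
Total: 7 + 1 = 8.

8 Wednesdays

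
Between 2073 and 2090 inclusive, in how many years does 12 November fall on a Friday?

3

Day of week of November 12 in each year:
2073: Sun, 2074: Mon, 2075: Tue, 2076: Thu, 2077: Fri ✓, 2078: Sat, 2079: Sun, 2080: Tue, 2081: Wed, 2082: Thu, 2083: Fri ✓, 2084: Sun, 2085: Mon, 2086: Tue, 2087: Wed, 2088: Fri ✓, 2089: Sat, 2090: Sun
Fridays: 2077, 2083, 2088.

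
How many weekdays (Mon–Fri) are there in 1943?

261 weekdays

Jan 1, 1943 is a Friday.
From Jan 1, 1943 to Dec 31, 1943 is 365 days inclusive.
365 = 7 × 52 + 1, so there are 52 full weeks plus 1 extra day.
Each full week contributes 5 weekdays (Mon–Fri): 52 × 5 = 260.
The 1 extra day is Fri — 1 of them qualifies.
Total: 260 + 1 = 261.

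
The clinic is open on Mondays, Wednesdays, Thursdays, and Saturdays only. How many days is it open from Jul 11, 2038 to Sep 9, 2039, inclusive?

Jul 11, 2038 is a Sunday.
The range spans 426 days (inclusive of both endpoints).
426 = 7 × 60 + 6, so there are 60 full weeks plus 6 extra days.
Each full week contributes 4 days from the set (Mon, Wed, Thu, Sat): 60 × 4 = 240.
The 6 extra days are Sun, Mon, Tue, Wed, Thu, Fri — 3 of them qualify.
Total: 240 + 3 = 243.

243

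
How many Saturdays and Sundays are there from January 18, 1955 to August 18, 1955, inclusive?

January 18, 1955 is a Tuesday.
From January 18, 1955 to August 18, 1955 is 213 days inclusive.
213 = 7 × 30 + 3, so there are 30 full weeks plus 3 extra days.
Each full week contributes 2 weekend days (Sat, Sun): 30 × 2 = 60.
The 3 extra days are Tuesday, Wednesday, Thursday — none qualify.
Total: 60 + 0 = 60.

60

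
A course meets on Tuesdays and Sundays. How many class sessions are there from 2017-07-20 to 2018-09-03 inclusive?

2017-07-20 is a Thursday.
The range spans 411 days (inclusive of both endpoints).
411 = 7 × 58 + 5, so there are 58 full weeks plus 5 extra days.
Each full week contributes 2 days from the set (Tue, Sun): 58 × 2 = 116.
The 5 extra days are Thu, Fri, Sat, Sun, Mon — 1 of them qualifies.
Total: 116 + 1 = 117.

117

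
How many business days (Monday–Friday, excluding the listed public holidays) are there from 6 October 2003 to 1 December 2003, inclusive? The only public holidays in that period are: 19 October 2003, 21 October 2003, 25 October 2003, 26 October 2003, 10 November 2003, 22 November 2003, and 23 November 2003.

6 October 2003 is a Monday.
That's 57 days from start to end, counting both.
57 = 7 × 8 + 1, so there are 8 full weeks plus 1 extra day.
Each full week contributes 5 weekdays (Mon–Fri): 8 × 5 = 40.
The 1 extra day is Mon — 1 of them qualifies.
Total: 40 + 1 = 41.
Holidays: 19 October 2003 (Sun); 21 October 2003 (Tue); 25 October 2003 (Sat); 26 October 2003 (Sun); 10 November 2003 (Mon); 22 November 2003 (Sat); 23 November 2003 (Sun).
2 of the 7 holidays fall on weekdays; the rest are weekends and were already excluded.
Business days: 41 − 2 = 39.

39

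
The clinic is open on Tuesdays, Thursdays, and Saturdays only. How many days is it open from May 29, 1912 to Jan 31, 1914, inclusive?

263

May 29, 1912 is a Wednesday.
The range spans 613 days (inclusive of both endpoints).
613 = 7 × 87 + 4, so there are 87 full weeks plus 4 extra days.
Each full week contributes 3 days from the set (Tue, Thu, Sat): 87 × 3 = 261.
The 4 extra days are Wednesday, Thursday, Friday, Saturday — 2 of them qualify.
Total: 261 + 2 = 263.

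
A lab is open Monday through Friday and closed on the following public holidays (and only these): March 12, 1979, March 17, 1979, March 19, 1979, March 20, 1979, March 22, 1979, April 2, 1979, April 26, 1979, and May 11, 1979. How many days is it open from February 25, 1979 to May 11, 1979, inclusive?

February 25, 1979 is a Sunday.
From February 25, 1979 to May 11, 1979 is 76 days inclusive.
76 = 7 × 10 + 6, so there are 10 full weeks plus 6 extra days.
Each full week contributes 5 weekdays (Mon–Fri): 10 × 5 = 50.
The 6 extra days are Sun, Mon, Tue, Wed, Thu, Fri — 5 of them qualify.
Total: 50 + 5 = 55.
Holidays: March 12, 1979 (Mon); March 17, 1979 (Sat); March 19, 1979 (Mon); March 20, 1979 (Tue); March 22, 1979 (Thu); April 2, 1979 (Mon); April 26, 1979 (Thu); May 11, 1979 (Fri).
7 of the 8 holidays fall on weekdays; the rest are weekends and were already excluded.
Business days: 55 − 7 = 48.

48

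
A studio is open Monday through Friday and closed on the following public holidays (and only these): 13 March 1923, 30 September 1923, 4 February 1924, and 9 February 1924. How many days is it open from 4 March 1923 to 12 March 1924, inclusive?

4 March 1923 is a Sunday.
From 4 March 1923 to 12 March 1924 is 375 days inclusive.
375 = 7 × 53 + 4, so there are 53 full weeks plus 4 extra days.
Each full week contributes 5 weekdays (Mon–Fri): 53 × 5 = 265.
The 4 extra days are Sunday, Monday, Tuesday, Wednesday — 3 of them qualify.
Total: 265 + 3 = 268.
Holidays: 13 March 1923 (Tue); 30 September 1923 (Sun); 4 February 1924 (Mon); 9 February 1924 (Sat).
2 of the 4 holidays fall on weekdays; the rest are weekends and were already excluded.
Business days: 268 − 2 = 266.

266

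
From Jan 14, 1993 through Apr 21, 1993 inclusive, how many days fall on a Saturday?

14 Saturdays

Jan 14, 1993 is a Thursday.
That's 98 days from start to end, counting both.
98 = 7 × 14, so the span is exactly 14 full weeks.
Each full week contributes one Saturday: 14 so far.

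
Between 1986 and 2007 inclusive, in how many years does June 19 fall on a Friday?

3

Day of week of June 19 in each year:
1986: Thu, 1987: Fri ✓, 1988: Sun, 1989: Mon, 1990: Tue, 1991: Wed, 1992: Fri ✓, 1993: Sat, 1994: Sun, 1995: Mon, 1996: Wed, 1997: Thu, 1998: Fri ✓, 1999: Sat, 2000: Mon, 2001: Tue, 2002: Wed, 2003: Thu, 2004: Sat, 2005: Sun, 2006: Mon, 2007: Tue
Fridays: 1987, 1992, 1998.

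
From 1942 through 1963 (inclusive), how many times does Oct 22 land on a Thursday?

3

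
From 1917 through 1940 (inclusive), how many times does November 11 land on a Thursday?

3

Day of week of November 11 in each year:
1917: Sun, 1918: Mon, 1919: Tue, 1920: Thu ✓, 1921: Fri, 1922: Sat, 1923: Sun, 1924: Tue, 1925: Wed, 1926: Thu ✓, 1927: Fri, 1928: Sun, 1929: Mon, 1930: Tue, 1931: Wed, 1932: Fri, 1933: Sat, 1934: Sun, 1935: Mon, 1936: Wed, 1937: Thu ✓, 1938: Fri, 1939: Sat, 1940: Mon
Thursdays: 1920, 1926, 1937.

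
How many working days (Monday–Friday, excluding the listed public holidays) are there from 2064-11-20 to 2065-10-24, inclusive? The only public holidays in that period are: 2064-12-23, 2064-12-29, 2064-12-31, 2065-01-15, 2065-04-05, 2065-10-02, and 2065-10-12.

2064-11-20 is a Thursday.
From 2064-11-20 to 2065-10-24 is 339 days inclusive.
339 = 7 × 48 + 3, so there are 48 full weeks plus 3 extra days.
Each full week contributes 5 weekdays (Mon–Fri): 48 × 5 = 240.
The 3 extra days are Thursday, Friday, Saturday — 2 of them qualify.
Total: 240 + 2 = 242.
Holidays: 2064-12-23 (Tue); 2064-12-29 (Mon); 2064-12-31 (Wed); 2065-01-15 (Thu); 2065-04-05 (Sun); 2065-10-02 (Fri); 2065-10-12 (Mon).
6 of the 7 holidays fall on weekdays; the rest are weekends and were already excluded.
Business days: 242 − 6 = 236.

236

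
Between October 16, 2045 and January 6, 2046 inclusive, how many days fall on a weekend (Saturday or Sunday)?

October 16, 2045 is a Monday.
From October 16, 2045 to January 6, 2046 is 83 days inclusive.
83 = 7 × 11 + 6, so there are 11 full weeks plus 6 extra days.
Each full week contributes 2 weekend days (Sat, Sun): 11 × 2 = 22.
The 6 extra days are Mon, Tue, Wed, Thu, Fri, Sat — 1 of them qualifies.
Total: 22 + 1 = 23.

23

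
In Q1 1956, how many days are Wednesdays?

13

Jan 1, 1956 is a Sunday.
The range spans 91 days (inclusive of both endpoints).
91 = 7 × 13, so the span is exactly 13 full weeks.
Each full week contributes one Wednesday: 13 so far.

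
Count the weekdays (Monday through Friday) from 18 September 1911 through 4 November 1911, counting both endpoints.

18 September 1911 is a Monday.
The range spans 48 days (inclusive of both endpoints).
48 = 7 × 6 + 6, so there are 6 full weeks plus 6 extra days.
Each full week contributes 5 weekdays (Mon–Fri): 6 × 5 = 30.
The 6 extra days are Mon, Tue, Wed, Thu, Fri, Sat — 5 of them qualify.
Total: 30 + 5 = 35.

35 weekdays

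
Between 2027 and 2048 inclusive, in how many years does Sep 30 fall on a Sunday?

4

Day of week of September 30 in each year:
2027: Thu, 2028: Sat, 2029: Sun ✓, 2030: Mon, 2031: Tue, 2032: Thu, 2033: Fri, 2034: Sat, 2035: Sun ✓, 2036: Tue, 2037: Wed, 2038: Thu, 2039: Fri, 2040: Sun ✓, 2041: Mon, 2042: Tue, 2043: Wed, 2044: Fri, 2045: Sat, 2046: Sun ✓, 2047: Mon, 2048: Wed
Sundays: 2029, 2035, 2040, 2046.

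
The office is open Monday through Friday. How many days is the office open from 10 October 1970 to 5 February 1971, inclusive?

10 October 1970 is a Saturday.
The range spans 119 days (inclusive of both endpoints).
119 = 7 × 17, so the span is exactly 17 full weeks.
Each full week contributes 5 weekdays (Mon–Fri): 17 × 5 = 85.
Total: 85.

85 weekdays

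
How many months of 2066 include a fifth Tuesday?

4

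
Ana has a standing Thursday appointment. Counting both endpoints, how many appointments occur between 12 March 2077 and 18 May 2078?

61 Thursdays

12 March 2077 is a Friday.
From 12 March 2077 to 18 May 2078 is 433 days inclusive.
433 = 7 × 61 + 6, so there are 61 full weeks plus 6 extra days.
Each full week contributes one Thursday: 61 so far.
The 6 extra days are Friday, Saturday, Sunday, Monday, Tuesday, Wednesday — none qualify.
Total: 61 + 0 = 61.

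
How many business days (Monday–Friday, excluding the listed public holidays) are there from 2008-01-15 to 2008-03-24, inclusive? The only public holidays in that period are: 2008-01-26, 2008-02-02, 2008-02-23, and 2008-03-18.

49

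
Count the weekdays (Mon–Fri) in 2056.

260

Jan 1, 2056 is a Saturday.
The range spans 366 days (inclusive of both endpoints).
366 = 7 × 52 + 2, so there are 52 full weeks plus 2 extra days.
Each full week contributes 5 weekdays (Mon–Fri): 52 × 5 = 260.
The 2 extra days are Sat, Sun — none qualify.
Total: 260 + 0 = 260.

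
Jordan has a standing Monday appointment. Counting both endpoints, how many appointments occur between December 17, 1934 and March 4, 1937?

December 17, 1934 is a Monday.
From December 17, 1934 to March 4, 1937 is 809 days inclusive.
809 = 7 × 115 + 4, so there are 115 full weeks plus 4 extra days.
Each full week contributes one Monday: 115 so far.
The 4 extra days are Monday, Tuesday, Wednesday, Thursday — 1 of them qualifies.
Total: 115 + 1 = 116.

116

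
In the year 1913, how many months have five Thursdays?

A month has five Thursdays exactly when Thursday falls within its first (length − 28) days.
Jan: 31 days, starts Wed → 5 of Wed, Thu, Fri ✓
Feb: 28 days, starts Sat → 5 of (none)
Mar: 31 days, starts Sat → 5 of Sat, Sun, Mon
Apr: 30 days, starts Tue → 5 of Tue, Wed
May: 31 days, starts Thu → 5 of Thu, Fri, Sat ✓
Jun: 30 days, starts Sun → 5 of Sun, Mon
Jul: 31 days, starts Tue → 5 of Tue, Wed, Thu ✓
Aug: 31 days, starts Fri → 5 of Fri, Sat, Sun
Sep: 30 days, starts Mon → 5 of Mon, Tue
Oct: 31 days, starts Wed → 5 of Wed, Thu, Fri ✓
Nov: 30 days, starts Sat → 5 of Sat, Sun
Dec: 31 days, starts Mon → 5 of Mon, Tue, Wed
Months with five Thursdays: Jan, May, Jul, Oct.

4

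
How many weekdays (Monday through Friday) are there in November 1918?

November 1, 1918 is a Friday.
That's 30 days from start to end, counting both.
30 = 7 × 4 + 2, so there are 4 full weeks plus 2 extra days.
Each full week contributes 5 weekdays (Mon–Fri): 4 × 5 = 20.
The 2 extra days are Friday, Saturday — 1 of them qualifies.
Total: 20 + 1 = 21.

21 weekdays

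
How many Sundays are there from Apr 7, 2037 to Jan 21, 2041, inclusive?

198 Sundays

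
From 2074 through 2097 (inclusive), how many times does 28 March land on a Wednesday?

Day of week of March 28 in each year:
2074: Wed ✓, 2075: Thu, 2076: Sat, 2077: Sun, 2078: Mon, 2079: Tue, 2080: Thu, 2081: Fri, 2082: Sat, 2083: Sun, 2084: Tue, 2085: Wed ✓, 2086: Thu, 2087: Fri, 2088: Sun, 2089: Mon, 2090: Tue, 2091: Wed ✓, 2092: Fri, 2093: Sat, 2094: Sun, 2095: Mon, 2096: Wed ✓, 2097: Thu
Wednesdays: 2074, 2085, 2091, 2096.

4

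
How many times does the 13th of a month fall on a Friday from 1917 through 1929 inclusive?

23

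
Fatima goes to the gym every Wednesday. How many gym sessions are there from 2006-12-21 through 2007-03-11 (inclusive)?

11

2006-12-21 is a Thursday.
The range spans 81 days (inclusive of both endpoints).
81 = 7 × 11 + 4, so there are 11 full weeks plus 4 extra days.
Each full week contributes one Wednesday: 11 so far.
The 4 extra days are Thu, Fri, Sat, Sun — none qualify.
Total: 11 + 0 = 11.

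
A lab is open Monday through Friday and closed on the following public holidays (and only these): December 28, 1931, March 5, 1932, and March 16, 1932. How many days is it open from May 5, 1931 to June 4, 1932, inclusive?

282 working days

May 5, 1931 is a Tuesday.
From May 5, 1931 to June 4, 1932 is 397 days inclusive.
397 = 7 × 56 + 5, so there are 56 full weeks plus 5 extra days.
Each full week contributes 5 weekdays (Mon–Fri): 56 × 5 = 280.
The 5 extra days are Tuesday, Wednesday, Thursday, Friday, Saturday — 4 of them qualify.
Total: 280 + 4 = 284.
Holidays: December 28, 1931 (Mon); March 5, 1932 (Sat); March 16, 1932 (Wed).
2 of the 3 holidays fall on weekdays; the rest are weekends and were already excluded.
Business days: 284 − 2 = 282.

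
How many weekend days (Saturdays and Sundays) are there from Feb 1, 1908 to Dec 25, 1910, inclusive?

304

Feb 1, 1908 is a Saturday.
From Feb 1, 1908 to Dec 25, 1910 is 1059 days inclusive.
1059 = 7 × 151 + 2, so there are 151 full weeks plus 2 extra days.
Each full week contributes 2 weekend days (Sat, Sun): 151 × 2 = 302.
The 2 extra days are Sat, Sun — 2 of them qualify.
Total: 302 + 2 = 304.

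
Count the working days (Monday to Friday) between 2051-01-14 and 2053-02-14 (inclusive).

545 weekdays

2051-01-14 is a Saturday.
From 2051-01-14 to 2053-02-14 is 763 days inclusive.
763 = 7 × 109, so the span is exactly 109 full weeks.
Each full week contributes 5 weekdays (Mon–Fri): 109 × 5 = 545.
Total: 545.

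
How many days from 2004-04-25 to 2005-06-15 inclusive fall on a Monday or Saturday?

119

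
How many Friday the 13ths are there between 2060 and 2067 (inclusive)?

13

Friday-the-13ths by year:
2060: Feb, Aug
2061: May
2062: Jan, Oct
2063: Apr, Jul
2064: Jun
2065: Feb, Mar, Nov
2066: Aug
2067: May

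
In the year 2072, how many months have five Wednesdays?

A month has five Wednesdays exactly when Wednesday falls within its first (length − 28) days.
Jan: 31 days, starts Fri → 5 of Fri, Sat, Sun
Feb: 29 days, starts Mon → 5 of Mon
Mar: 31 days, starts Tue → 5 of Tue, Wed, Thu ✓
Apr: 30 days, starts Fri → 5 of Fri, Sat
May: 31 days, starts Sun → 5 of Sun, Mon, Tue
Jun: 30 days, starts Wed → 5 of Wed, Thu ✓
Jul: 31 days, starts Fri → 5 of Fri, Sat, Sun
Aug: 31 days, starts Mon → 5 of Mon, Tue, Wed ✓
Sep: 30 days, starts Thu → 5 of Thu, Fri
Oct: 31 days, starts Sat → 5 of Sat, Sun, Mon
Nov: 30 days, starts Tue → 5 of Tue, Wed ✓
Dec: 31 days, starts Thu → 5 of Thu, Fri, Sat
Months with five Wednesdays: Mar, Jun, Aug, Nov.

4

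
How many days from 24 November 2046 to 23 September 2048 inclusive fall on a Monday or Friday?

24 November 2046 is a Saturday.
That's 670 days from start to end, counting both.
670 = 7 × 95 + 5, so there are 95 full weeks plus 5 extra days.
Each full week contributes 2 days from the set (Mon, Fri): 95 × 2 = 190.
The 5 extra days are Saturday, Sunday, Monday, Tuesday, Wednesday — 1 of them qualifies.
Total: 190 + 1 = 191.

191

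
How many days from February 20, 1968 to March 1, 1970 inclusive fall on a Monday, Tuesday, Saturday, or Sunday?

February 20, 1968 is a Tuesday.
From February 20, 1968 to March 1, 1970 is 741 days inclusive.
741 = 7 × 105 + 6, so there are 105 full weeks plus 6 extra days.
Each full week contributes 4 days from the set (Mon, Tue, Sat, Sun): 105 × 4 = 420.
The 6 extra days are Tue, Wed, Thu, Fri, Sat, Sun — 3 of them qualify.
Total: 420 + 3 = 423.

423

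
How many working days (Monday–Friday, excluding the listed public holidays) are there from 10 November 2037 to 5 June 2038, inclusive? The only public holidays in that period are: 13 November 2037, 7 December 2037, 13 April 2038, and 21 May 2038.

10 November 2037 is a Tuesday.
That's 208 days from start to end, counting both.
208 = 7 × 29 + 5, so there are 29 full weeks plus 5 extra days.
Each full week contributes 5 weekdays (Mon–Fri): 29 × 5 = 145.
The 5 extra days are Tuesday, Wednesday, Thursday, Friday, Saturday — 4 of them qualify.
Total: 145 + 4 = 149.
Holidays: 13 November 2037 (Fri); 7 December 2037 (Mon); 13 April 2038 (Tue); 21 May 2038 (Fri).
All 4 holidays fall on weekdays, so subtract 4.
Business days: 149 − 4 = 145.

145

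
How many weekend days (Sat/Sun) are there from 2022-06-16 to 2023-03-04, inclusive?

75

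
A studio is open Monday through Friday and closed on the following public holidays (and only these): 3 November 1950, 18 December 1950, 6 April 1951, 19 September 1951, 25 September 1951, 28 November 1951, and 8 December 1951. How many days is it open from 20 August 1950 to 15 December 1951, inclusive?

339 business days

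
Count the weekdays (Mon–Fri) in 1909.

261

Jan 1, 1909 is a Friday.
That's 365 days from start to end, counting both.
365 = 7 × 52 + 1, so there are 52 full weeks plus 1 extra day.
Each full week contributes 5 weekdays (Mon–Fri): 52 × 5 = 260.
The 1 extra day is Fri — 1 of them qualifies.
Total: 260 + 1 = 261.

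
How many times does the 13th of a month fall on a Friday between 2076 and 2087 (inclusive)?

Friday-the-13ths by year:
2076: Mar, Nov
2077: Aug
2078: May
2079: Jan, Oct
2080: Sep, Dec
2081: Jun
2082: Feb, Mar, Nov
2083: Aug
2084: Oct
2085: Apr, Jul
2086: Sep, Dec
2087: Jun

19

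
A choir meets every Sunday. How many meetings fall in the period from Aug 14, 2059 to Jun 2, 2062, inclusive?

146 Sundays

Aug 14, 2059 is a Thursday.
The range spans 1024 days (inclusive of both endpoints).
1024 = 7 × 146 + 2, so there are 146 full weeks plus 2 extra days.
Each full week contributes one Sunday: 146 so far.
The 2 extra days are Thu, Fri — none qualify.
Total: 146 + 0 = 146.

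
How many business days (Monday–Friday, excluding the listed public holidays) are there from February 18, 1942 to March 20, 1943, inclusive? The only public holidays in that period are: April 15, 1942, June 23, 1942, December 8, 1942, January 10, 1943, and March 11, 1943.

February 18, 1942 is a Wednesday.
The range spans 396 days (inclusive of both endpoints).
396 = 7 × 56 + 4, so there are 56 full weeks plus 4 extra days.
Each full week contributes 5 weekdays (Mon–Fri): 56 × 5 = 280.
The 4 extra days are Wednesday, Thursday, Friday, Saturday — 3 of them qualify.
Total: 280 + 3 = 283.
Holidays: April 15, 1942 (Wed); June 23, 1942 (Tue); December 8, 1942 (Tue); January 10, 1943 (Sun); March 11, 1943 (Thu).
4 of the 5 holidays fall on weekdays; the rest are weekends and were already excluded.
Business days: 283 − 4 = 279.

279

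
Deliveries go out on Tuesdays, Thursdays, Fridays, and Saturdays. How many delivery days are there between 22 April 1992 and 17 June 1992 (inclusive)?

22 April 1992 is a Wednesday.
From 22 April 1992 to 17 June 1992 is 57 days inclusive.
57 = 7 × 8 + 1, so there are 8 full weeks plus 1 extra day.
Each full week contributes 4 days from the set (Tue, Thu, Fri, Sat): 8 × 4 = 32.
The 1 extra day is Wed — none qualify.
Total: 32 + 0 = 32.

32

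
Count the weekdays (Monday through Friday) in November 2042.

1 November 2042 is a Saturday.
The range spans 30 days (inclusive of both endpoints).
30 = 7 × 4 + 2, so there are 4 full weeks plus 2 extra days.
Each full week contributes 5 weekdays (Mon–Fri): 4 × 5 = 20.
The 2 extra days are Sat, Sun — none qualify.
Total: 20 + 0 = 20.

20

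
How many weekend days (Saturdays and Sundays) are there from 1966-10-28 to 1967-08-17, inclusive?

1966-10-28 is a Friday.
The range spans 294 days (inclusive of both endpoints).
294 = 7 × 42, so the span is exactly 42 full weeks.
Each full week contributes 2 weekend days (Sat, Sun): 42 × 2 = 84.

84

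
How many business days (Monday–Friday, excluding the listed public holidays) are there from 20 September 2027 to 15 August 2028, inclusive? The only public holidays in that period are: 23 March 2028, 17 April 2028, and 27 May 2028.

20 September 2027 is a Monday.
From 20 September 2027 to 15 August 2028 is 331 days inclusive.
331 = 7 × 47 + 2, so there are 47 full weeks plus 2 extra days.
Each full week contributes 5 weekdays (Mon–Fri): 47 × 5 = 235.
The 2 extra days are Monday, Tuesday — 2 of them qualify.
Total: 235 + 2 = 237.
Holidays: 23 March 2028 (Thu); 17 April 2028 (Mon); 27 May 2028 (Sat).
2 of the 3 holidays fall on weekdays; the rest are weekends and were already excluded.
Business days: 237 − 2 = 235.

235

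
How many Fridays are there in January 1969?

January 1, 1969 is a Wednesday.
From January 1, 1969 to January 31, 1969 is 31 days inclusive.
31 = 7 × 4 + 3, so there are 4 full weeks plus 3 extra days.
Each full week contributes one Friday: 4 so far.
The 3 extra days are Wednesday, Thursday, Friday — 1 of them qualifies.
Total: 4 + 1 = 5.

5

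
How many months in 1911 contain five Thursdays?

4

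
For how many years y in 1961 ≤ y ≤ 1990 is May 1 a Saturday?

4

Day of week of May 1 in each year:
1961: Mon, 1962: Tue, 1963: Wed, 1964: Fri, 1965: Sat ✓, 1966: Sun, 1967: Mon, 1968: Wed, 1969: Thu, 1970: Fri, 1971: Sat ✓, 1972: Mon, 1973: Tue, 1974: Wed, 1975: Thu, 1976: Sat ✓, 1977: Sun, 1978: Mon, 1979: Tue, 1980: Thu, 1981: Fri, 1982: Sat ✓, 1983: Sun, 1984: Tue, 1985: Wed, 1986: Thu, 1987: Fri, 1988: Sun, 1989: Mon, 1990: Tue
Saturdays: 1965, 1971, 1976, 1982.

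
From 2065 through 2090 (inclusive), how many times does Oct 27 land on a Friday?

Day of week of October 27 in each year:
2065: Tue, 2066: Wed, 2067: Thu, 2068: Sat, 2069: Sun, 2070: Mon, 2071: Tue, 2072: Thu, 2073: Fri ✓, 2074: Sat, 2075: Sun, 2076: Tue, 2077: Wed, 2078: Thu, 2079: Fri ✓, 2080: Sun, 2081: Mon, 2082: Tue, 2083: Wed, 2084: Fri ✓, 2085: Sat, 2086: Sun, 2087: Mon, 2088: Wed, 2089: Thu, 2090: Fri ✓
Fridays: 2073, 2079, 2084, 2090.

4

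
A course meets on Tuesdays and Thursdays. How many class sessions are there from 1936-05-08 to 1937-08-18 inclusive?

133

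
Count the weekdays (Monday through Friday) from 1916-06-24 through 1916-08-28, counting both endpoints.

46 weekdays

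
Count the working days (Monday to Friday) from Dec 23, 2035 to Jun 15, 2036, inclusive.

Dec 23, 2035 is a Sunday.
The range spans 176 days (inclusive of both endpoints).
176 = 7 × 25 + 1, so there are 25 full weeks plus 1 extra day.
Each full week contributes 5 weekdays (Mon–Fri): 25 × 5 = 125.
The 1 extra day is Sunday — none qualify.
Total: 125 + 0 = 125.

125 weekdays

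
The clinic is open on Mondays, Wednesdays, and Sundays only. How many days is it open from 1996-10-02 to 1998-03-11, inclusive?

1996-10-02 is a Wednesday.
That's 526 days from start to end, counting both.
526 = 7 × 75 + 1, so there are 75 full weeks plus 1 extra day.
Each full week contributes 3 days from the set (Mon, Wed, Sun): 75 × 3 = 225.
The 1 extra day is Wednesday — 1 of them qualifies.
Total: 225 + 1 = 226.

226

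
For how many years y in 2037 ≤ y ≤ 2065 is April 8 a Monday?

4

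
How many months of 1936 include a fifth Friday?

A month has five Fridays exactly when Friday falls within its first (length − 28) days.
Jan: 31 days, starts Wed → 5 of Wed, Thu, Fri ✓
Feb: 29 days, starts Sat → 5 of Sat
Mar: 31 days, starts Sun → 5 of Sun, Mon, Tue
Apr: 30 days, starts Wed → 5 of Wed, Thu
May: 31 days, starts Fri → 5 of Fri, Sat, Sun ✓
Jun: 30 days, starts Mon → 5 of Mon, Tue
Jul: 31 days, starts Wed → 5 of Wed, Thu, Fri ✓
Aug: 31 days, starts Sat → 5 of Sat, Sun, Mon
Sep: 30 days, starts Tue → 5 of Tue, Wed
Oct: 31 days, starts Thu → 5 of Thu, Fri, Sat ✓
Nov: 30 days, starts Sun → 5 of Sun, Mon
Dec: 31 days, starts Tue → 5 of Tue, Wed, Thu
Months with five Fridays: Jan, May, Jul, Oct.

4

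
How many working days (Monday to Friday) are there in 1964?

262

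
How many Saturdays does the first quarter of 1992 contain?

1992-01-01 is a Wednesday.
From 1992-01-01 to 1992-03-31 is 91 days inclusive.
91 = 7 × 13, so the span is exactly 13 full weeks.
Each full week contributes one Saturday: 13 so far.
Total: 13.

13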